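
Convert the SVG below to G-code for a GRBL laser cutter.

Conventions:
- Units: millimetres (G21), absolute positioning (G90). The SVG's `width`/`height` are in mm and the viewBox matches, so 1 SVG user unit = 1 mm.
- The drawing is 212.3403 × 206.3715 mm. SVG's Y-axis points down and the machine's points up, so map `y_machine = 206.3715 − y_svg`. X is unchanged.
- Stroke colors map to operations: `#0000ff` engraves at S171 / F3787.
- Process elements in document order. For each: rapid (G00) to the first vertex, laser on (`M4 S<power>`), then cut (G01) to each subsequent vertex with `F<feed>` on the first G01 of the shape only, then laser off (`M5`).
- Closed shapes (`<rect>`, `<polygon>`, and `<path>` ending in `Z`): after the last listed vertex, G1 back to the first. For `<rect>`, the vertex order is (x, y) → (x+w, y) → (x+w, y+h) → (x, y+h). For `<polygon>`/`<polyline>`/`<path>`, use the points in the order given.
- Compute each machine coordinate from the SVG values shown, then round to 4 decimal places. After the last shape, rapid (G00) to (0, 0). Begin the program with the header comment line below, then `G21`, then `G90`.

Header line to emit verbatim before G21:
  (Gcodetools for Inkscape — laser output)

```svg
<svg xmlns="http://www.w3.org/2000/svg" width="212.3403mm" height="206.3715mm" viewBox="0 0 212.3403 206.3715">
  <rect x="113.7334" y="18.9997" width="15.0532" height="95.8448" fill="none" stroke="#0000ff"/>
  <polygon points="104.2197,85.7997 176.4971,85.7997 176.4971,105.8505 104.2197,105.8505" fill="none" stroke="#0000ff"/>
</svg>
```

Since the viewBox matches the mm dimensions, user units are millimetres directly. The only transform is the Y-flip y_m = 206.3715 − y_svg.

Shape 1 is a rectangle drawn with `<rect>`. Its stroke #0000ff means engrave at S171, F3787. After flipping Y the toolpath is (113.7334,187.3718) → (128.7866,187.3718) → (128.7866,91.5270) → (113.7334,91.5270) → (113.7334,187.3718), returning to the start.

Shape 2 is a rectangle drawn with `<polygon>`. Its stroke #0000ff means engrave at S171, F3787. After flipping Y the toolpath is (104.2197,120.5718) → (176.4971,120.5718) → (176.4971,100.5210) → (104.2197,100.5210) → (104.2197,120.5718), returning to the start.

(Gcodetools for Inkscape — laser output)
G21
G90
G00 X113.7334 Y187.3718
M4 S171
G01 X128.7866 Y187.3718 F3787
G01 X128.7866 Y91.5270
G01 X113.7334 Y91.5270
G01 X113.7334 Y187.3718
M5
G00 X104.2197 Y120.5718
M4 S171
G01 X176.4971 Y120.5718 F3787
G01 X176.4971 Y100.5210
G01 X104.2197 Y100.5210
G01 X104.2197 Y120.5718
M5
G00 X0.0000 Y0.0000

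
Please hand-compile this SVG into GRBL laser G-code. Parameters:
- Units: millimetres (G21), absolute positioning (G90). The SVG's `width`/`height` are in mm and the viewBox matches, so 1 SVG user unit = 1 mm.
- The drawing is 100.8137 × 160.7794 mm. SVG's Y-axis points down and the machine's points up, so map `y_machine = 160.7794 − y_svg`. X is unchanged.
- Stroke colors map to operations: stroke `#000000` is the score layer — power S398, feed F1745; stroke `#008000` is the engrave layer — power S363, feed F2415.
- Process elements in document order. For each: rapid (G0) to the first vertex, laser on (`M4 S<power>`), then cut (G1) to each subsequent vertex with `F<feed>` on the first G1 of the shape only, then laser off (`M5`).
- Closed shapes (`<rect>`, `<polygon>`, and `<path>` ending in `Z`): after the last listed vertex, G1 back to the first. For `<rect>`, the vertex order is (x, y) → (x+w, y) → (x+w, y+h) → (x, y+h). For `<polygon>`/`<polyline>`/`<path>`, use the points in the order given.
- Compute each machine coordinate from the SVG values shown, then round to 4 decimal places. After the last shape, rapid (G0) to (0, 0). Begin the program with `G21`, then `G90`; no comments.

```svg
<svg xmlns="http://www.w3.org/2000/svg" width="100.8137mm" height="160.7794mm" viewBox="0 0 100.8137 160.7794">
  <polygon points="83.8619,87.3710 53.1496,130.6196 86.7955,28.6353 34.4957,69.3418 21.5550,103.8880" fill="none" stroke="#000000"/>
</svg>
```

G21
G90
G0 X83.8619 Y73.4084
M4 S398
G1 X53.1496 Y30.1598 F1745
G1 X86.7955 Y132.1441
G1 X34.4957 Y91.4376
G1 X21.5550 Y56.8914
G1 X83.8619 Y73.4084
M5
G0 X0.0000 Y0.0000

viewBox `0 0 100.8137 160.7794` with mm width/height → 1 unit = 1 mm. Flip: y_m = 160.7794 − y_svg.

**Shape 1** — `<polygon>` closed polygon, stroke `#000000` → score (S398, F1745). Machine vertices: (83.8619,73.4084) → (53.1496,30.1598) → (86.7955,132.1441) → (34.4957,91.4376) → (21.5550,56.8914) → (83.8619,73.4084). Closed: final G1 returns to the first vertex.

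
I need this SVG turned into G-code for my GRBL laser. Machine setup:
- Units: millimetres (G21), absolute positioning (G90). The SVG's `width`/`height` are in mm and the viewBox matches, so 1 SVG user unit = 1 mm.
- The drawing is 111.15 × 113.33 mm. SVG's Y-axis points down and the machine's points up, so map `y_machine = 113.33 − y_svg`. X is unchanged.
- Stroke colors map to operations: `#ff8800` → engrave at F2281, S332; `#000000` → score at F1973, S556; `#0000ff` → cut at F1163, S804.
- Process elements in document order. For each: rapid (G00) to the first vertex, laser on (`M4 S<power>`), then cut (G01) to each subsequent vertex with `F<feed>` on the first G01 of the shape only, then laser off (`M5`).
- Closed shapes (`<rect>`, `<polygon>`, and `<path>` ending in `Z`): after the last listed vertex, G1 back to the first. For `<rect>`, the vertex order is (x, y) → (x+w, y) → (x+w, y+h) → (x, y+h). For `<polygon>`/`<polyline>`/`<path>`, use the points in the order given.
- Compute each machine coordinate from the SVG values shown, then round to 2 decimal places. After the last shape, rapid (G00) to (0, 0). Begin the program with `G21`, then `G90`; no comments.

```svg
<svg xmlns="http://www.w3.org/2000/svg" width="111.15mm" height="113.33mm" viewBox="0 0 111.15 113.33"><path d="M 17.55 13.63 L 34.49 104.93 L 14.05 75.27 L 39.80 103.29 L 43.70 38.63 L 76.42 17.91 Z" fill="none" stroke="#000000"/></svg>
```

1 u = 1 mm; y_m = 113.33 − y.

[1] `<path>` closed polygon, #000000→score S556 F1973: (17.55,99.70) → (34.49,8.40) → (14.05,38.06) → (39.80,10.04) → (43.70,74.70) → (76.42,95.42) → (17.55,99.70) (closed)

G21
G90
G00 X17.55 Y99.70
M4 S556
G01 X34.49 Y8.40 F1973
G01 X14.05 Y38.06
G01 X39.80 Y10.04
G01 X43.70 Y74.70
G01 X76.42 Y95.42
G01 X17.55 Y99.70
M5
G00 X0.00 Y0.00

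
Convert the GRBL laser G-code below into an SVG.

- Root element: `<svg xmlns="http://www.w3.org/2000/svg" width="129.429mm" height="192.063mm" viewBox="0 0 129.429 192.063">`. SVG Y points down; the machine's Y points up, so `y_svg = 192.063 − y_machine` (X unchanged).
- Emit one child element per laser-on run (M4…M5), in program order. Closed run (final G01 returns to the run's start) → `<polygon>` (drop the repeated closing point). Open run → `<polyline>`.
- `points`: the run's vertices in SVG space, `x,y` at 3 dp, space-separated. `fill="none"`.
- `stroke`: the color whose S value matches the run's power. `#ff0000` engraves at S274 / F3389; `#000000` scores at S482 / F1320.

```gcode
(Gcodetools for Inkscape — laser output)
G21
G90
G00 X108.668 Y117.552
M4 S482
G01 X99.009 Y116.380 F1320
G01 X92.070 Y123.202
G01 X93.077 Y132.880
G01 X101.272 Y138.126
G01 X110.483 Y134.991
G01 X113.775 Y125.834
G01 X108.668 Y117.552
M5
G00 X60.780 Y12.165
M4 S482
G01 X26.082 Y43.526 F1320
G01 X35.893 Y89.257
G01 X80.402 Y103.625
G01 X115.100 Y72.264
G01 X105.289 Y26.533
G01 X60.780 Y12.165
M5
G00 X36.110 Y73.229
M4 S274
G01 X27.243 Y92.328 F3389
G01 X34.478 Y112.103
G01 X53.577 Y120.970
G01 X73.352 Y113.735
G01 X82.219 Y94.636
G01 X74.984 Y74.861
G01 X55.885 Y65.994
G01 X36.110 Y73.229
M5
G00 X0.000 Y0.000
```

<svg xmlns="http://www.w3.org/2000/svg" width="129.429mm" height="192.063mm" viewBox="0 0 129.429 192.063">
  <polygon points="108.668,74.511 99.009,75.683 92.070,68.861 93.077,59.183 101.272,53.937 110.483,57.072 113.775,66.229" fill="none" stroke="#000000"/>
  <polygon points="60.780,179.898 26.082,148.537 35.893,102.806 80.402,88.438 115.100,119.799 105.289,165.530" fill="none" stroke="#000000"/>
  <polygon points="36.110,118.834 27.243,99.735 34.478,79.960 53.577,71.093 73.352,78.328 82.219,97.427 74.984,117.202 55.885,126.069" fill="none" stroke="#ff0000"/>
</svg>

Each laser-on run becomes one SVG element. Flip Y back into SVG space with y_svg = 192.063 − y_machine.

Run 1: power S482 maps to stroke `#000000` (score). The run returns to its start, so emit a `<polygon>` with points (Y-flipped): 108.668,74.511 99.009,75.683 92.070,68.861 93.077,59.183 101.272,53.937 110.483,57.072 113.775,66.229.

Run 2: power S482 maps to stroke `#000000` (score). The run returns to its start, so emit a `<polygon>` with points (Y-flipped): 60.780,179.898 26.082,148.537 35.893,102.806 80.402,88.438 115.100,119.799 105.289,165.530.

Run 3: S274 ⇒ engrave layer `#ff0000`. The run returns to its start, so emit a `<polygon>` with points (Y-flipped): 36.110,118.834 27.243,99.735 34.478,79.960 53.577,71.093 73.352,78.328 82.219,97.427 74.984,117.202 55.885,126.069.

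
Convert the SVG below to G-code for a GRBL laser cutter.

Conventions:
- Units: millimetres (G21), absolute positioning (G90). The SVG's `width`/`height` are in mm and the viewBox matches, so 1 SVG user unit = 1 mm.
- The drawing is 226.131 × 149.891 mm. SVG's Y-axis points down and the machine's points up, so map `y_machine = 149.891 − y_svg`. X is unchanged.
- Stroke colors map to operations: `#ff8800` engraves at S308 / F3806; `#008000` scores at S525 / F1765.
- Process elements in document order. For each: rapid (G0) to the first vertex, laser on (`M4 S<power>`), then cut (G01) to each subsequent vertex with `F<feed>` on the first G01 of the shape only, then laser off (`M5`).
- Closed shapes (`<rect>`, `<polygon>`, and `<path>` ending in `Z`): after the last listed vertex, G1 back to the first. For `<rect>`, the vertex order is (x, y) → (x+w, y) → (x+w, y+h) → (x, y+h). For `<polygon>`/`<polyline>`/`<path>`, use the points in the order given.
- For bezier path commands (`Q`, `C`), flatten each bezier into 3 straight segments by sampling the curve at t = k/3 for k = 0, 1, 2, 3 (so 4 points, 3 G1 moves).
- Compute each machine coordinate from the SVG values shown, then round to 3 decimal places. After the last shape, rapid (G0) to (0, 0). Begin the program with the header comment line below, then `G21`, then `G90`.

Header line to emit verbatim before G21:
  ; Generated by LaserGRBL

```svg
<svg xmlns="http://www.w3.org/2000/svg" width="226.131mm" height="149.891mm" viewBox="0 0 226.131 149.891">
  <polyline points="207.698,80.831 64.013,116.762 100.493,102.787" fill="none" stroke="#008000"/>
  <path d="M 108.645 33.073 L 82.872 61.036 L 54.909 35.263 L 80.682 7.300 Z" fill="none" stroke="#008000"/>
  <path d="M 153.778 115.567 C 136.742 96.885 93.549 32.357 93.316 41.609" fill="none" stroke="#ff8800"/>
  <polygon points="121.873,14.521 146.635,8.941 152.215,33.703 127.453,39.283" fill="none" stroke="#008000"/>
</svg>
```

; Generated by LaserGRBL
G21
G90
G0 X207.698 Y69.060
M4 S525
G01 X64.013 Y33.129 F1765
G01 X100.493 Y47.104
M5
G0 X108.645 Y116.818
M4 S525
G01 X82.872 Y88.855 F1765
G01 X54.909 Y114.628
G01 X80.682 Y142.591
G01 X108.645 Y116.818
M5
G0 X153.778 Y34.324
M4 S308
G01 X130.583 Y63.857 F3806
G01 X105.309 Y97.371
G01 X93.316 Y108.282
M5
G0 X121.873 Y135.370
M4 S525
G01 X146.635 Y140.950 F1765
G01 X152.215 Y116.188
G01 X127.453 Y110.608
G01 X121.873 Y135.370
M5
G0 X0.000 Y0.000

Since the viewBox matches the mm dimensions, user units are millimetres directly. The only transform is the Y-flip y_m = 149.891 − y_svg.

Shape 1 is a open polyline drawn with `<polyline>`. Its stroke #008000 means score at S525, F1765. After flipping Y the toolpath is (207.698,69.060) → (64.013,33.129) → (100.493,47.104).

Shape 2 is a regular polygon drawn with `<path>`. Its stroke #008000 means score at S525, F1765. After flipping Y the toolpath is (108.645,116.818) → (82.872,88.855) → (54.909,114.628) → (80.682,142.591) → (108.645,116.818), returning to the start.

Shape 3 is a cubic bezier drawn with `<path>`. Its stroke #ff8800 means engrave at S308, F3806. After flipping Y the toolpath is (153.778,34.324) → (130.583,63.857) → (105.309,97.371) → (93.316,108.282).

Shape 4 is a regular polygon drawn with `<polygon>`. Its stroke #008000 means score at S525, F1765. After flipping Y the toolpath is (121.873,135.370) → (146.635,140.950) → (152.215,116.188) → (127.453,110.608) → (121.873,135.370), returning to the start.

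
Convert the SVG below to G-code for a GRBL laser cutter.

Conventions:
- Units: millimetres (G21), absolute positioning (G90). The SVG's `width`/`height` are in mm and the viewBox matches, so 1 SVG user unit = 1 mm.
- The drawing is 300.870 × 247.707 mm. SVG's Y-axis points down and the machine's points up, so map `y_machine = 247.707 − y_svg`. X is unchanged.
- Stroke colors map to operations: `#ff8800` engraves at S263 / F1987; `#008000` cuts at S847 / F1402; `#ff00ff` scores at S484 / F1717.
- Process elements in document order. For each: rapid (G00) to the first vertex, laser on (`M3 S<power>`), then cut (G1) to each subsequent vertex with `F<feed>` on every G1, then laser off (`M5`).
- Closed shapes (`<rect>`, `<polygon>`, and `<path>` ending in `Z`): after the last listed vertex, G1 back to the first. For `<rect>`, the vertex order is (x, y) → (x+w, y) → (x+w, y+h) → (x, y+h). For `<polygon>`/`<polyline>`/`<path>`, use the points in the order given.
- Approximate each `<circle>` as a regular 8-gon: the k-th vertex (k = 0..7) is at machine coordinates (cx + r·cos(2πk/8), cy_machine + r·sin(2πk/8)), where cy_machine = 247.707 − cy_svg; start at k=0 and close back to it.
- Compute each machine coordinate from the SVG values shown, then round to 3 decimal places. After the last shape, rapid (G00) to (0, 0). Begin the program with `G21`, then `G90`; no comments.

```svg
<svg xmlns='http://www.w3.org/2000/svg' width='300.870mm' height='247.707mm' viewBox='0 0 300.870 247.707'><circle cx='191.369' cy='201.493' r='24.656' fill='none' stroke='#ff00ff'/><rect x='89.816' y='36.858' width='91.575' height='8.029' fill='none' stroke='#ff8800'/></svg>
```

G21
G90
G00 X216.025 Y46.214
M3 S484
G1 X208.803 Y63.648 F1717
G1 X191.369 Y70.870 F1717
G1 X173.935 Y63.648 F1717
G1 X166.713 Y46.214 F1717
G1 X173.935 Y28.780 F1717
G1 X191.369 Y21.558 F1717
G1 X208.803 Y28.780 F1717
G1 X216.025 Y46.214 F1717
M5
G00 X89.816 Y210.849
M3 S263
G1 X181.391 Y210.849 F1987
G1 X181.391 Y202.820 F1987
G1 X89.816 Y202.820 F1987
G1 X89.816 Y210.849 F1987
M5
G00 X0.000 Y0.000

viewBox `0 0 300.870 247.707` with mm width/height → 1 unit = 1 mm. Flip: y_m = 247.707 − y_svg.

**Shape 1** — `<circle>` circle, stroke `#ff00ff` → score (S484, F1717). Machine vertices: (216.025,46.214) → (208.803,63.648) → (191.369,70.870) → (173.935,63.648) → (166.713,46.214) → (173.935,28.780) → (191.369,21.558) → (208.803,28.780) → (216.025,46.214). Closed: final G1 returns to the first vertex.

**Shape 2** — `<rect>` rectangle, stroke `#ff8800` → engrave (S263, F1987). Machine vertices: (89.816,210.849) → (181.391,210.849) → (181.391,202.820) → (89.816,202.820) → (89.816,210.849). Closed: final G1 returns to the first vertex.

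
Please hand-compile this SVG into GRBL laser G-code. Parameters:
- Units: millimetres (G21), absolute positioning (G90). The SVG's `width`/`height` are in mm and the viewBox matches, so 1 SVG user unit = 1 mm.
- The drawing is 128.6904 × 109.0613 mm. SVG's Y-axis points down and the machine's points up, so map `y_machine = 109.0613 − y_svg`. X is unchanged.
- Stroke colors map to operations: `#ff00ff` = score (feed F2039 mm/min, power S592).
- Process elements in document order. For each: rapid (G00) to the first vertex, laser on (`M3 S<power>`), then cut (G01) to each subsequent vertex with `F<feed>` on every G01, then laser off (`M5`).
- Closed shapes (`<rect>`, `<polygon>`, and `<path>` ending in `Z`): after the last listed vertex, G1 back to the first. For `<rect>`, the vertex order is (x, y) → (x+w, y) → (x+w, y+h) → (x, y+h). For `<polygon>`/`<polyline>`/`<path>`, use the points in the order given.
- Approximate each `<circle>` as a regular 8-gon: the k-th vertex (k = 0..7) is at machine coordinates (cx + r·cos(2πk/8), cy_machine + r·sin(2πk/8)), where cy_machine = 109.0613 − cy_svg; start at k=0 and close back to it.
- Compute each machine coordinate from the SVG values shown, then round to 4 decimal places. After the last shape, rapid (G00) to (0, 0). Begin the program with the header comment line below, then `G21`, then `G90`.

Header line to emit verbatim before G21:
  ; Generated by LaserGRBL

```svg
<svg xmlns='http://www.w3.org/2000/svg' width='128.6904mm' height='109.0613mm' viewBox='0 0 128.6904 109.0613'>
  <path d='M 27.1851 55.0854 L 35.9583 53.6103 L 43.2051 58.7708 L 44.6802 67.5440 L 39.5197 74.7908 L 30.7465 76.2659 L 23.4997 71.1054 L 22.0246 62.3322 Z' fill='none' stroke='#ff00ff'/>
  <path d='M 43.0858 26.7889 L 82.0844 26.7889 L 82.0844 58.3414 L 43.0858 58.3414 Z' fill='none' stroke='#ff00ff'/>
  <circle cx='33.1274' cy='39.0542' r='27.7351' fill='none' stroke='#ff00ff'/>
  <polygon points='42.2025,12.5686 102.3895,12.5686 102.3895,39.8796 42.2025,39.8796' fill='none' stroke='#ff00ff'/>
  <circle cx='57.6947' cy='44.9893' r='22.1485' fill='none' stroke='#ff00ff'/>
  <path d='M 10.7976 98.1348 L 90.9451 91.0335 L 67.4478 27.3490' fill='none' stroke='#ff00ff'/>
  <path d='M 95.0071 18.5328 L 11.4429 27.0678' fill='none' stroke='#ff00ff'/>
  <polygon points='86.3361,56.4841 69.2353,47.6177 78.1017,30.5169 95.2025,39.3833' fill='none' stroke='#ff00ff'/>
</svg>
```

1 u = 1 mm; y_m = 109.0613 − y.

[1] `<path>` regular polygon, #ff00ff→score S592 F2039: (27.1851,53.9759) → (35.9583,55.4510) → (43.2051,50.2905) → (44.6802,41.5173) → (39.5197,34.2705) → (30.7465,32.7954) → (23.4997,37.9559) → (22.0246,46.7291) → (27.1851,53.9759) (closed)

[2] `<path>` rectangle, #ff00ff→score S592 F2039: (43.0858,82.2724) → (82.0844,82.2724) → (82.0844,50.7199) → (43.0858,50.7199) → (43.0858,82.2724) (closed)

[3] `<circle>` circle, #ff00ff→score S592 F2039: (60.8625,70.0071) → (52.7391,89.6188) → (33.1274,97.7422) → (13.5157,89.6188) → (5.3923,70.0071) → (13.5157,50.3954) → (33.1274,42.2720) → (52.7391,50.3954) → (60.8625,70.0071) (closed)

[4] `<polygon>` rectangle, #ff00ff→score S592 F2039: (42.2025,96.4927) → (102.3895,96.4927) → (102.3895,69.1817) → (42.2025,69.1817) → (42.2025,96.4927) (closed)

[5] `<circle>` circle, #ff00ff→score S592 F2039: (79.8432,64.0720) → (73.3561,79.7334) → (57.6947,86.2205) → (42.0333,79.7334) → (35.5462,64.0720) → (42.0333,48.4106) → (57.6947,41.9235) → (73.3561,48.4106) → (79.8432,64.0720) (closed)

[6] `<path>` open polyline, #ff00ff→score S592 F2039: (10.7976,10.9265) → (90.9451,18.0278) → (67.4478,81.7123)

[7] `<path>` line segment, #ff00ff→score S592 F2039: (95.0071,90.5285) → (11.4429,81.9935)

[8] `<polygon>` regular polygon, #ff00ff→score S592 F2039: (86.3361,52.5772) → (69.2353,61.4436) → (78.1017,78.5444) → (95.2025,69.6780) → (86.3361,52.5772) (closed)

; Generated by LaserGRBL
G21
G90
G00 X27.1851 Y53.9759
M3 S592
G01 X35.9583 Y55.4510 F2039
G01 X43.2051 Y50.2905 F2039
G01 X44.6802 Y41.5173 F2039
G01 X39.5197 Y34.2705 F2039
G01 X30.7465 Y32.7954 F2039
G01 X23.4997 Y37.9559 F2039
G01 X22.0246 Y46.7291 F2039
G01 X27.1851 Y53.9759 F2039
M5
G00 X43.0858 Y82.2724
M3 S592
G01 X82.0844 Y82.2724 F2039
G01 X82.0844 Y50.7199 F2039
G01 X43.0858 Y50.7199 F2039
G01 X43.0858 Y82.2724 F2039
M5
G00 X60.8625 Y70.0071
M3 S592
G01 X52.7391 Y89.6188 F2039
G01 X33.1274 Y97.7422 F2039
G01 X13.5157 Y89.6188 F2039
G01 X5.3923 Y70.0071 F2039
G01 X13.5157 Y50.3954 F2039
G01 X33.1274 Y42.2720 F2039
G01 X52.7391 Y50.3954 F2039
G01 X60.8625 Y70.0071 F2039
M5
G00 X42.2025 Y96.4927
M3 S592
G01 X102.3895 Y96.4927 F2039
G01 X102.3895 Y69.1817 F2039
G01 X42.2025 Y69.1817 F2039
G01 X42.2025 Y96.4927 F2039
M5
G00 X79.8432 Y64.0720
M3 S592
G01 X73.3561 Y79.7334 F2039
G01 X57.6947 Y86.2205 F2039
G01 X42.0333 Y79.7334 F2039
G01 X35.5462 Y64.0720 F2039
G01 X42.0333 Y48.4106 F2039
G01 X57.6947 Y41.9235 F2039
G01 X73.3561 Y48.4106 F2039
G01 X79.8432 Y64.0720 F2039
M5
G00 X10.7976 Y10.9265
M3 S592
G01 X90.9451 Y18.0278 F2039
G01 X67.4478 Y81.7123 F2039
M5
G00 X95.0071 Y90.5285
M3 S592
G01 X11.4429 Y81.9935 F2039
M5
G00 X86.3361 Y52.5772
M3 S592
G01 X69.2353 Y61.4436 F2039
G01 X78.1017 Y78.5444 F2039
G01 X95.2025 Y69.6780 F2039
G01 X86.3361 Y52.5772 F2039
M5
G00 X0.0000 Y0.0000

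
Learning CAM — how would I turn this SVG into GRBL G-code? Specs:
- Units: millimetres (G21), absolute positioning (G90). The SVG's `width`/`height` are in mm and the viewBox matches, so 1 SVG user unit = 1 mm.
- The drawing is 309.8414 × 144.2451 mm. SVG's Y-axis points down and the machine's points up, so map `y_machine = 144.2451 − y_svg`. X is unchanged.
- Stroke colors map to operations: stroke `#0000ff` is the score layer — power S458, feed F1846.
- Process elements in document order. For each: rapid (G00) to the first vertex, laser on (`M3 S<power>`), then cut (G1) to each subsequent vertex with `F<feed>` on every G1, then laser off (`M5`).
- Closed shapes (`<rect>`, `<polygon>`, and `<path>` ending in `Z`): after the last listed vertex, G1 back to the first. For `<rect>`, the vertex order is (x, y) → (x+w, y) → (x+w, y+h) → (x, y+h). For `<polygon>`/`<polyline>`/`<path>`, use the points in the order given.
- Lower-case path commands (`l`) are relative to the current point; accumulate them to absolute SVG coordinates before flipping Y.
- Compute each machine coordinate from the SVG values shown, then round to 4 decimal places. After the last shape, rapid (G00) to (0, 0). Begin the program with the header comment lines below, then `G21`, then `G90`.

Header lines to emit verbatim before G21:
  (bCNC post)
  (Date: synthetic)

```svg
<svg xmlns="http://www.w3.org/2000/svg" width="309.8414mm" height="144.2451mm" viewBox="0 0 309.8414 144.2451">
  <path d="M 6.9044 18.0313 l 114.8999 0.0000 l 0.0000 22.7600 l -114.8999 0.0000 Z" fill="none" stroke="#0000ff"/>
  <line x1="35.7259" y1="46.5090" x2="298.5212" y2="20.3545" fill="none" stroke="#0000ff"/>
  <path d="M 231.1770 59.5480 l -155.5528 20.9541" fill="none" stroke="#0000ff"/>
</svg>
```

(bCNC post)
(Date: synthetic)
G21
G90
G00 X6.9044 Y126.2138
M3 S458
G1 X121.8043 Y126.2138 F1846
G1 X121.8043 Y103.4538 F1846
G1 X6.9044 Y103.4538 F1846
G1 X6.9044 Y126.2138 F1846
M5
G00 X35.7259 Y97.7361
M3 S458
G1 X298.5212 Y123.8906 F1846
M5
G00 X231.1770 Y84.6971
M3 S458
G1 X75.6242 Y63.7430 F1846
M5
G00 X0.0000 Y0.0000

1 u = 1 mm; y_m = 144.2451 − y.

[1] `<path>` rectangle, #0000ff→score S458 F1846: (6.9044,126.2138) → (121.8043,126.2138) → (121.8043,103.4538) → (6.9044,103.4538) → (6.9044,126.2138) (closed)

[2] `<line>` line segment, #0000ff→score S458 F1846: (35.7259,97.7361) → (298.5212,123.8906)

[3] `<path>` line segment, #0000ff→score S458 F1846: (231.1770,84.6971) → (75.6242,63.7430)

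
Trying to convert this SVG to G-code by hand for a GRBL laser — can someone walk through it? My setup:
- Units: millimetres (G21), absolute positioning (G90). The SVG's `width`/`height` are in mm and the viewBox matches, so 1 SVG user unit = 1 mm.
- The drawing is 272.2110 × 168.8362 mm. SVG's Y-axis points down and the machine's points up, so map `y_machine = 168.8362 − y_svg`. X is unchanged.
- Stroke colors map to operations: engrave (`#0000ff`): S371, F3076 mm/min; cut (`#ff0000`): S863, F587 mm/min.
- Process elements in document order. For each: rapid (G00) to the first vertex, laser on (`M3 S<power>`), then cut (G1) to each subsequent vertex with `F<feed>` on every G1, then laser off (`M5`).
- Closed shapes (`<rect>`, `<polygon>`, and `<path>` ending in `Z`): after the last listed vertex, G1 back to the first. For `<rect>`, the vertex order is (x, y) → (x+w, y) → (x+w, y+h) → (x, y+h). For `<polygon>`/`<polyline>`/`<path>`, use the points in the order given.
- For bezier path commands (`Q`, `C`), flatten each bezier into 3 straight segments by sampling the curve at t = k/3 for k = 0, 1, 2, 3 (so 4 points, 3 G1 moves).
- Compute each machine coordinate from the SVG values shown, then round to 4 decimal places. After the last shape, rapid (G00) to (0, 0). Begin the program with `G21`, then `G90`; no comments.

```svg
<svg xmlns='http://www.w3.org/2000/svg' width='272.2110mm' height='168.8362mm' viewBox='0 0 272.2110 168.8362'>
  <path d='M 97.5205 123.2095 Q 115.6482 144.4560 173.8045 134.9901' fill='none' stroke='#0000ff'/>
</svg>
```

G21
G90
G00 X97.5205 Y45.6267
M3 S371
G1 X114.0533 Y34.8749 F3076
G1 X139.4813 Y30.9480 F3076
G1 X173.8045 Y33.8461 F3076
M5
G00 X0.0000 Y0.0000

Since the viewBox matches the mm dimensions, user units are millimetres directly. The only transform is the Y-flip y_m = 168.8362 − y_svg.

Shape 1 is a quadratic bezier drawn with `<path>`. Its stroke #0000ff means engrave at S371, F3076. After flipping Y the toolpath is (97.5205,45.6267) → (114.0533,34.8749) → (139.4813,30.9480) → (173.8045,33.8461).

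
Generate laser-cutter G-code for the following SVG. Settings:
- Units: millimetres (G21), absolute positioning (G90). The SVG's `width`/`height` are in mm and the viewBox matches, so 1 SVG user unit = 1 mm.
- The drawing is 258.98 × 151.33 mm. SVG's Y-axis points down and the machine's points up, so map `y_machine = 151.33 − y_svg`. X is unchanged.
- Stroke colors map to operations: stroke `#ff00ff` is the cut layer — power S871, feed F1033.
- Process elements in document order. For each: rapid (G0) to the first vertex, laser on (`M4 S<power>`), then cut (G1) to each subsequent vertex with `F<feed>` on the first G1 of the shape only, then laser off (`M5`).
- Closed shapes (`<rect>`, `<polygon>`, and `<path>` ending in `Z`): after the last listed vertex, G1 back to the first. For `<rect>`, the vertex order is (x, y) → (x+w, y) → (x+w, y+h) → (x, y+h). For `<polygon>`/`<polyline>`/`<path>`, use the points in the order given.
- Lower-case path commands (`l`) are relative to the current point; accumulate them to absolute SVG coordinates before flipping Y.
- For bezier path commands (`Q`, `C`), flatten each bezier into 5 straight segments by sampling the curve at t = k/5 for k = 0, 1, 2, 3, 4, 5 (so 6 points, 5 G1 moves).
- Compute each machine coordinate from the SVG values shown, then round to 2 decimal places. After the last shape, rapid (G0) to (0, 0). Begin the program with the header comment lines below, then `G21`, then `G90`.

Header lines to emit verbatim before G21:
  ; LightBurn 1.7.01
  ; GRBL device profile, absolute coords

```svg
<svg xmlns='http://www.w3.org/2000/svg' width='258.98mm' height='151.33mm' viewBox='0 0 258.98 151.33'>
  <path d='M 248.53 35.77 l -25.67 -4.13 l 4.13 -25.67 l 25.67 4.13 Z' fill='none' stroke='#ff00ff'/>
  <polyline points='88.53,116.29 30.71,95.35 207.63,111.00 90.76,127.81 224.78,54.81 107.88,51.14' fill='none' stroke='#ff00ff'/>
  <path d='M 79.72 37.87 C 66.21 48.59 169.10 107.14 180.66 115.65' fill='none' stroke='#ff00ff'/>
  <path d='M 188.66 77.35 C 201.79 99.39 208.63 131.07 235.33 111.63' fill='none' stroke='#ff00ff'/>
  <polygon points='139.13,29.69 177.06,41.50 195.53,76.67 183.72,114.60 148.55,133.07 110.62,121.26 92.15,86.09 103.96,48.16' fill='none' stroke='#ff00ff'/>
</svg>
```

; LightBurn 1.7.01
; GRBL device profile, absolute coords
G21
G90
G0 X248.53 Y115.56
M4 S871
G1 X222.86 Y119.69 F1033
G1 X226.99 Y145.36
G1 X252.66 Y141.23
G1 X248.53 Y115.56
M5
G0 X88.53 Y35.04
M4 S871
G1 X30.71 Y55.98 F1033
G1 X207.63 Y40.33
G1 X90.76 Y23.52
G1 X224.78 Y96.52
G1 X107.88 Y100.19
M5
G0 X79.72 Y113.46
M4 S871
G1 X83.92 Y102.07 F1033
G1 X106.09 Y83.90
G1 X136.24 Y63.65
G1 X164.43 Y46.01
G1 X180.66 Y35.68
M5
G0 X188.66 Y73.98
M4 S871
G1 X195.99 Y60.09 F1033
G1 X203.07 Y46.79
G1 X211.15 Y37.02
G1 X221.48 Y33.68
G1 X235.33 Y39.70
M5
G0 X139.13 Y121.64
M4 S871
G1 X177.06 Y109.83 F1033
G1 X195.53 Y74.66
G1 X183.72 Y36.73
G1 X148.55 Y18.26
G1 X110.62 Y30.07
G1 X92.15 Y65.24
G1 X103.96 Y103.17
G1 X139.13 Y121.64
M5
G0 X0.00 Y0.00

viewBox `0 0 258.98 151.33` with mm width/height → 1 unit = 1 mm. Flip: y_m = 151.33 − y_svg.

**Shape 1** — `<path>` regular polygon, stroke `#ff00ff` → cut (S871, F1033). Machine vertices: (248.53,115.56) → (222.86,119.69) → (226.99,145.36) → (252.66,141.23) → (248.53,115.56). Closed: final G1 returns to the first vertex.

**Shape 2** — `<polyline>` open polyline, stroke `#ff00ff` → cut (S871, F1033). Machine vertices: (88.53,35.04) → (30.71,55.98) → (207.63,40.33) → (90.76,23.52) → (224.78,96.52) → (107.88,100.19). Open path.

**Shape 3** — `<path>` cubic bezier, stroke `#ff00ff` → cut (S871, F1033). Control points (SVG): P0=(79.72,37.87), P1=(66.21,48.59), P2=(169.10,107.14), P3=(180.66,115.65); sampled at t=k/5. Machine vertices: (79.72,113.46) → (83.92,102.07) → (106.09,83.90) → (136.24,63.65) → (164.43,46.01) → (180.66,35.68). Open path.

**Shape 4** — `<path>` cubic bezier, stroke `#ff00ff` → cut (S871, F1033). Control points (SVG): P0=(188.66,77.35), P1=(201.79,99.39), P2=(208.63,131.07), P3=(235.33,111.63); sampled at t=k/5. Machine vertices: (188.66,73.98) → (195.99,60.09) → (203.07,46.79) → (211.15,37.02) → (221.48,33.68) → (235.33,39.70). Open path.

**Shape 5** — `<polygon>` regular polygon, stroke `#ff00ff` → cut (S871, F1033). Machine vertices: (139.13,121.64) → (177.06,109.83) → (195.53,74.66) → (183.72,36.73) → (148.55,18.26) → (110.62,30.07) → (92.15,65.24) → (103.96,103.17) → (139.13,121.64). Closed: final G1 returns to the first vertex.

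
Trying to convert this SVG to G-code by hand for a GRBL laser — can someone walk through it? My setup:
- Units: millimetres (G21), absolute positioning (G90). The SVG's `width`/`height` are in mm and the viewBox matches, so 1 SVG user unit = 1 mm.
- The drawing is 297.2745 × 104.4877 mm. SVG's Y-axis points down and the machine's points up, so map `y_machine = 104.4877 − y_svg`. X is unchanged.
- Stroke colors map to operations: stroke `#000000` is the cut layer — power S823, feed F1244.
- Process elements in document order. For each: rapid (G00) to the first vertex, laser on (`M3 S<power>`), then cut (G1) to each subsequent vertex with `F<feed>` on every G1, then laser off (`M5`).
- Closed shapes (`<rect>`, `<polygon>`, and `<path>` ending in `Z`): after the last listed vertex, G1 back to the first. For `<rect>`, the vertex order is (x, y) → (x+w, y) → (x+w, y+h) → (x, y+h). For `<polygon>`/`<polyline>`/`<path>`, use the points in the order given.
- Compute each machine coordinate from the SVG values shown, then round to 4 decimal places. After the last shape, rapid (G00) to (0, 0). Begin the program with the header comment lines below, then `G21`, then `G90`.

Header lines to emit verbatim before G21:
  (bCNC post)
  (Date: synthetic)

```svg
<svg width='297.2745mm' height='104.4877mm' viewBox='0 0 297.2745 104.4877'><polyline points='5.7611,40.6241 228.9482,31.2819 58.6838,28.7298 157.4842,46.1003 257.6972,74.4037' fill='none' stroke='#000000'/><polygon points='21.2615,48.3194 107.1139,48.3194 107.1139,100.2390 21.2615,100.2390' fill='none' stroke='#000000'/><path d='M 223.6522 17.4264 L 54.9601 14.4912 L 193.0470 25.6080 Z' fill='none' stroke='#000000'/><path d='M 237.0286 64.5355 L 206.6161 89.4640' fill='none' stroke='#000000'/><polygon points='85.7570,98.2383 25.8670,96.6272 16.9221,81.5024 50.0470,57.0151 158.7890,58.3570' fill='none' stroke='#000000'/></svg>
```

1 u = 1 mm; y_m = 104.4877 − y.

[1] `<polyline>` open polyline, #000000→cut S823 F1244: (5.7611,63.8636) → (228.9482,73.2058) → (58.6838,75.7579) → (157.4842,58.3874) → (257.6972,30.0840)

[2] `<polygon>` rectangle, #000000→cut S823 F1244: (21.2615,56.1683) → (107.1139,56.1683) → (107.1139,4.2487) → (21.2615,4.2487) → (21.2615,56.1683) (closed)

[3] `<path>` closed polygon, #000000→cut S823 F1244: (223.6522,87.0613) → (54.9601,89.9965) → (193.0470,78.8797) → (223.6522,87.0613) (closed)

[4] `<path>` line segment, #000000→cut S823 F1244: (237.0286,39.9522) → (206.6161,15.0237)

[5] `<polygon>` closed polygon, #000000→cut S823 F1244: (85.7570,6.2494) → (25.8670,7.8605) → (16.9221,22.9853) → (50.0470,47.4726) → (158.7890,46.1307) → (85.7570,6.2494) (closed)

(bCNC post)
(Date: synthetic)
G21
G90
G00 X5.7611 Y63.8636
M3 S823
G1 X228.9482 Y73.2058 F1244
G1 X58.6838 Y75.7579 F1244
G1 X157.4842 Y58.3874 F1244
G1 X257.6972 Y30.0840 F1244
M5
G00 X21.2615 Y56.1683
M3 S823
G1 X107.1139 Y56.1683 F1244
G1 X107.1139 Y4.2487 F1244
G1 X21.2615 Y4.2487 F1244
G1 X21.2615 Y56.1683 F1244
M5
G00 X223.6522 Y87.0613
M3 S823
G1 X54.9601 Y89.9965 F1244
G1 X193.0470 Y78.8797 F1244
G1 X223.6522 Y87.0613 F1244
M5
G00 X237.0286 Y39.9522
M3 S823
G1 X206.6161 Y15.0237 F1244
M5
G00 X85.7570 Y6.2494
M3 S823
G1 X25.8670 Y7.8605 F1244
G1 X16.9221 Y22.9853 F1244
G1 X50.0470 Y47.4726 F1244
G1 X158.7890 Y46.1307 F1244
G1 X85.7570 Y6.2494 F1244
M5
G00 X0.0000 Y0.0000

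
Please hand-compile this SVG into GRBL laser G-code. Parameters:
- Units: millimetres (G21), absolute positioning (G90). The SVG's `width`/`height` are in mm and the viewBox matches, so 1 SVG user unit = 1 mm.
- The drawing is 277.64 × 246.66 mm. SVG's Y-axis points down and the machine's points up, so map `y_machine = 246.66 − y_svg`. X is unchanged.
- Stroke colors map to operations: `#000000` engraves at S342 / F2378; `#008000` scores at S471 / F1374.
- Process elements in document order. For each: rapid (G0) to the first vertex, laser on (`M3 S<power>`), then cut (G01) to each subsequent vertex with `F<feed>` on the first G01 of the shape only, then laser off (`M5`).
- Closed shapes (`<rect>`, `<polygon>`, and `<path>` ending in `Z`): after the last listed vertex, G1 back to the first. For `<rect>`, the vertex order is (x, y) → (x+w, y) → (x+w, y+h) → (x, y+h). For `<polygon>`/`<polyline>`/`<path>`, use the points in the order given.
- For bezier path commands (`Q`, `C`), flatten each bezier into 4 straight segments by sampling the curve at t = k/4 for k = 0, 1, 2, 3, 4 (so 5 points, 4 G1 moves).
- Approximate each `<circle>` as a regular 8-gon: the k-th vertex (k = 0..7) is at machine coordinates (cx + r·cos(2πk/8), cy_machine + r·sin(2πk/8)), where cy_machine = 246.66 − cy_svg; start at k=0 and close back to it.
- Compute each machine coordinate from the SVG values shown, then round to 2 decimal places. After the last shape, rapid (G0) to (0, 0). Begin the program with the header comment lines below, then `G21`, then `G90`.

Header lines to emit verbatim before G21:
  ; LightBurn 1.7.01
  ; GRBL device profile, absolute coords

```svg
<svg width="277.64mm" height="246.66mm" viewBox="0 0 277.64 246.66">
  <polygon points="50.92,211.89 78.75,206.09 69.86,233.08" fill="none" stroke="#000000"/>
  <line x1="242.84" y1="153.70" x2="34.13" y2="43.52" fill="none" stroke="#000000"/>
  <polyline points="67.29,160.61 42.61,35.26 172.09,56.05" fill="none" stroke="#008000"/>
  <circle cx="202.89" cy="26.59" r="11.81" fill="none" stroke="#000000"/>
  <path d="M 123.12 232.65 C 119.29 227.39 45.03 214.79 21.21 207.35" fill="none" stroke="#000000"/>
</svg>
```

1 u = 1 mm; y_m = 246.66 − y.

[1] `<polygon>` regular polygon, #000000→engrave S342 F2378: (50.92,34.77) → (78.75,40.57) → (69.86,13.58) → (50.92,34.77) (closed)

[2] `<line>` line segment, #000000→engrave S342 F2378: (242.84,92.96) → (34.13,203.14)

[3] `<polyline>` open polyline, #008000→score S471 F1374: (67.29,86.05) → (42.61,211.40) → (172.09,190.61)

[4] `<circle>` circle, #000000→engrave S342 F2378: (214.70,220.07) → (211.24,228.42) → (202.89,231.88) → (194.54,228.42) → (191.08,220.07) → (194.54,211.72) → (202.89,208.26) → (211.24,211.72) → (214.70,220.07) (closed)

[5] `<path>` cubic bezier, #000000→engrave S342 F2378: (123.12,14.01) → (108.93,19.14) → (79.66,25.84) → (46.64,32.96) → (21.21,39.31)

; LightBurn 1.7.01
; GRBL device profile, absolute coords
G21
G90
G0 X50.92 Y34.77
M3 S342
G01 X78.75 Y40.57 F2378
G01 X69.86 Y13.58
G01 X50.92 Y34.77
M5
G0 X242.84 Y92.96
M3 S342
G01 X34.13 Y203.14 F2378
M5
G0 X67.29 Y86.05
M3 S471
G01 X42.61 Y211.40 F1374
G01 X172.09 Y190.61
M5
G0 X214.70 Y220.07
M3 S342
G01 X211.24 Y228.42 F2378
G01 X202.89 Y231.88
G01 X194.54 Y228.42
G01 X191.08 Y220.07
G01 X194.54 Y211.72
G01 X202.89 Y208.26
G01 X211.24 Y211.72
G01 X214.70 Y220.07
M5
G0 X123.12 Y14.01
M3 S342
G01 X108.93 Y19.14 F2378
G01 X79.66 Y25.84
G01 X46.64 Y32.96
G01 X21.21 Y39.31
M5
G0 X0.00 Y0.00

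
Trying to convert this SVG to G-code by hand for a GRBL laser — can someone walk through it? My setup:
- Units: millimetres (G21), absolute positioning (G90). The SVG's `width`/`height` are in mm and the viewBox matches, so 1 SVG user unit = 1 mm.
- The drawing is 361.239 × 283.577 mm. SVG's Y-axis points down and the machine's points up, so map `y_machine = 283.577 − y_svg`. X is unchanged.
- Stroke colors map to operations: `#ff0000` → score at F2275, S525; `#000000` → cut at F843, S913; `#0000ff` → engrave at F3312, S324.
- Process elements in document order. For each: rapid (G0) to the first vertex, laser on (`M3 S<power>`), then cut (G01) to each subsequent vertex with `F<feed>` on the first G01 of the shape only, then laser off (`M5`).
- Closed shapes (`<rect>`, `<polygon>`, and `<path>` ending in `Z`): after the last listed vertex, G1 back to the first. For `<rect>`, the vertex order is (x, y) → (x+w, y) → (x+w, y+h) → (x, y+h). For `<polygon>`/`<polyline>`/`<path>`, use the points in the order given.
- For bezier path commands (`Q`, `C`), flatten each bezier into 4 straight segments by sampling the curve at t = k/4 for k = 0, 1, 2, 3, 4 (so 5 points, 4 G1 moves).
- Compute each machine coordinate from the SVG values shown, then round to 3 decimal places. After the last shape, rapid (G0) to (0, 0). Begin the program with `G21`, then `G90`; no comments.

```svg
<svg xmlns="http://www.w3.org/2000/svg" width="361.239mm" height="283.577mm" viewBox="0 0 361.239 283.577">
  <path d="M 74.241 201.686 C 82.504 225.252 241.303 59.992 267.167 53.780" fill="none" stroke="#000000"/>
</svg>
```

G21
G90
G0 X74.241 Y81.891
M3 S913
G01 X104.235 Y94.186 F843
G01 X164.104 Y144.677
G01 X227.273 Y200.752
G01 X267.167 Y229.797
M5
G0 X0.000 Y0.000

1 u = 1 mm; y_m = 283.577 − y.

[1] `<path>` cubic bezier, #000000→cut S913 F843: (74.241,81.891) → (104.235,94.186) → (164.104,144.677) → (227.273,200.752) → (267.167,229.797)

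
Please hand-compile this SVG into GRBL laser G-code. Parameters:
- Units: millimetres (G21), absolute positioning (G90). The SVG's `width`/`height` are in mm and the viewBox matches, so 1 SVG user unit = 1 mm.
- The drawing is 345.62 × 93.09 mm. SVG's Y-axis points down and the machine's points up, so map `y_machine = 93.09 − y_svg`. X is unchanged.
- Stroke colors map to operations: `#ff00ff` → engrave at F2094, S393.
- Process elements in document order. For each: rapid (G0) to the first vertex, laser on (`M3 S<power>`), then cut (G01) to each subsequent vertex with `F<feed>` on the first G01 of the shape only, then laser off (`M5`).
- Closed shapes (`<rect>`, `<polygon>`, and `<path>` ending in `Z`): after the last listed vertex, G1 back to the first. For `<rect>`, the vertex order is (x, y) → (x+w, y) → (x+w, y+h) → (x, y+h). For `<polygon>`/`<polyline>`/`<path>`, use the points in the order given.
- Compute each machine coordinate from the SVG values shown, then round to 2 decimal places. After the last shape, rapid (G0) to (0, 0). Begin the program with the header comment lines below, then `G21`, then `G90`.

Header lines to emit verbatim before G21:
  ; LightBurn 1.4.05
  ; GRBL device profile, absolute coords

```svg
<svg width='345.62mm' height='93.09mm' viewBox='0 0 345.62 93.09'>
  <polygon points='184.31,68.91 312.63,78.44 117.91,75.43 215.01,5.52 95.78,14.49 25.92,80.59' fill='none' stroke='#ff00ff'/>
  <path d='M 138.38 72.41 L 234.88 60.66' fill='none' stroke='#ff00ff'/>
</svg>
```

1 u = 1 mm; y_m = 93.09 − y.

[1] `<polygon>` closed polygon, #ff00ff→engrave S393 F2094: (184.31,24.18) → (312.63,14.65) → (117.91,17.66) → (215.01,87.57) → (95.78,78.60) → (25.92,12.50) → (184.31,24.18) (closed)

[2] `<path>` line segment, #ff00ff→engrave S393 F2094: (138.38,20.68) → (234.88,32.43)

; LightBurn 1.4.05
; GRBL device profile, absolute coords
G21
G90
G0 X184.31 Y24.18
M3 S393
G01 X312.63 Y14.65 F2094
G01 X117.91 Y17.66
G01 X215.01 Y87.57
G01 X95.78 Y78.60
G01 X25.92 Y12.50
G01 X184.31 Y24.18
M5
G0 X138.38 Y20.68
M3 S393
G01 X234.88 Y32.43 F2094
M5
G0 X0.00 Y0.00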